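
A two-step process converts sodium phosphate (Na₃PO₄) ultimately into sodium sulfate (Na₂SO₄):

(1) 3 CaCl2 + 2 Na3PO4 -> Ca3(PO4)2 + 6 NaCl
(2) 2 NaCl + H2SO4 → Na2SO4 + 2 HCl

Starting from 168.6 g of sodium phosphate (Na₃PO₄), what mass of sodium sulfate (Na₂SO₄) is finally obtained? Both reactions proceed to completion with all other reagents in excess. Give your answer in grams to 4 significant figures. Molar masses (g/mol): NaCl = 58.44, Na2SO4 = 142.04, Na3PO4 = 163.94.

219.1 g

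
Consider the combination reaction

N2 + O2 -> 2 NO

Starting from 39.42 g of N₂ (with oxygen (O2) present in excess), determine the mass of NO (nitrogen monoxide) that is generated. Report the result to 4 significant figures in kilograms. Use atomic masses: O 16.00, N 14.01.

0.08444 kg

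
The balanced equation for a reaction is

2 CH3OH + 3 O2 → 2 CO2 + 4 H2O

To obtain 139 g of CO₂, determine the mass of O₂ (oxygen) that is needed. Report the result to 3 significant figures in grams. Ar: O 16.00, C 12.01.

152 g

M(CO2) = 12.01 + 2(16.00) = 44.01 g/mol.
M(O2) = 2(16.00) = 32.00 g/mol.
n(CO2) = 139.0 g / 44.01 g/mol = 3.158 mol.
From the equation the CO2:O2 mole ratio is 2:3, so n(O2) = 3.158 × 3/2 = 4.738 mol.
Mass of O2 = 4.738 mol × 32.00 g/mol = 151.6 g.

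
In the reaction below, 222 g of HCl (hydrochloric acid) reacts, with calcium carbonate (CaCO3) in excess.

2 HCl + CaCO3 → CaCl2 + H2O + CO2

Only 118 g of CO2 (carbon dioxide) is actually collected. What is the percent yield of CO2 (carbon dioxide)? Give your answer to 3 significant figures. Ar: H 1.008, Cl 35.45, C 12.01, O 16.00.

M(HCl) = 1.008 + 35.45 = 36.458 g/mol.
M(CO2) = 12.01 + 2(16.00) = 44.01 g/mol.
n(HCl) = 222.0 g / 36.458 g/mol = 6.089 mol.
From the equation the HCl:CO2 mole ratio is 2:1, so n(CO2) = 6.089 × 1/2 = 3.045 mol.
Mass of CO2 = 3.045 mol × 44.01 g/mol = 134.0 g.
This is the theoretical yield. Percent yield = 118 g / 134.0 g × 100% = 88.06%.

88.1 %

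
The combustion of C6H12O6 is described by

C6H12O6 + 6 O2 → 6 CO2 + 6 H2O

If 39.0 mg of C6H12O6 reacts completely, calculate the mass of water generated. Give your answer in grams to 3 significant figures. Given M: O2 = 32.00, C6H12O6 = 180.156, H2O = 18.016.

0.0234 g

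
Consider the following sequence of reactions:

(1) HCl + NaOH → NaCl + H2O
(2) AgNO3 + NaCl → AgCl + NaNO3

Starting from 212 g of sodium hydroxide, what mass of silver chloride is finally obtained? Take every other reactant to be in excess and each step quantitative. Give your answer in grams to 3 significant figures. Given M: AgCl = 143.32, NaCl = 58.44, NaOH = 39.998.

760 g

n(NaOH) = 212.0 / 39.998 = 5.300 mol.
Step 1 gives a 1:1 ratio of NaOH to NaCl, so n(NaCl) = 5.300 mol.
In step 2 the NaCl:AgCl ratio is 1:1, so n(AgCl) = 5.300 mol.
Mass of AgCl = 5.300 × 143.32 = 759.6 g.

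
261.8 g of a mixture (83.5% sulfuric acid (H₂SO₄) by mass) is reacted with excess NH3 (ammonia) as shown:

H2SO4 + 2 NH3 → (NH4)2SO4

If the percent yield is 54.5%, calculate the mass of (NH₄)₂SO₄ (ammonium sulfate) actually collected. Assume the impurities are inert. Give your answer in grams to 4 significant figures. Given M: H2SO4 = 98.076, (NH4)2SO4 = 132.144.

160.5 g

Pure H2SO4 available = 261.8 g × 0.835 = 218.60 g.
n(H2SO4) = 218.60 g / 98.076 g/mol = 2.2289 mol.
From the equation the H2SO4:(NH4)2SO4 mole ratio is 1:1, so n((NH4)2SO4) = 2.2289 × 1/1 = 2.2289 mol.
Mass of (NH4)2SO4 = 2.2289 mol × 132.144 g/mol = 294.54 g.
Actual mass collected = 294.54 g × 0.545 = 160.52 g.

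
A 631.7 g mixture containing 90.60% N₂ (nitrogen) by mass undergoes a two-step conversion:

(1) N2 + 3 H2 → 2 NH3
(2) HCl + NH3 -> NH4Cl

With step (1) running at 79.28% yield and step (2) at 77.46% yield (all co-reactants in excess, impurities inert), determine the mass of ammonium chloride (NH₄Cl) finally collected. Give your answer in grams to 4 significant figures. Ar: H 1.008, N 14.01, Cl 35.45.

Pure N2 = 631.7 × 0.9060 = 572.32 g.
M(N2) = 2(14.01) = 28.02 g/mol.
M(NH4Cl) = 14.01 + 4(1.008) + 35.45 = 53.492 g/mol.
n(N2) = 572.32 / 28.02 = 20.425 mol.
Step 1 (N2:NH3 = 1:2): theoretical n(NH3) = 40.851 mol; at 79.28% yield, n(NH3) = 32.387 mol.
Step 2 (NH3:NH4Cl = 1:1): theoretical n(NH4Cl) = 32.387 mol, so theoretical mass = 32.387 × 53.492 = 1732.4 g.
At 77.46% yield, actual mass of NH4Cl = 1732.4 × 0.7746 = 1341.9 g.

1342 g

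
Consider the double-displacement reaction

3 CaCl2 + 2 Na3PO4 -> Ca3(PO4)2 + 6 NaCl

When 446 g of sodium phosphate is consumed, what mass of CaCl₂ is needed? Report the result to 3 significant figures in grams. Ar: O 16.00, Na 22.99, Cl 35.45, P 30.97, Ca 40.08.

453 g

M(Na3PO4) = 3(22.99) + 30.97 + 4(16.00) = 163.94 g/mol.
M(CaCl2) = 40.08 + 2(35.45) = 110.98 g/mol.
n(Na3PO4) = 446.0 g / 163.94 g/mol = 2.721 mol.
From the equation the Na3PO4:CaCl2 mole ratio is 2:3, so n(CaCl2) = 2.721 × 3/2 = 4.081 mol.
Mass of CaCl2 = 4.081 mol × 110.98 g/mol = 452.9 g.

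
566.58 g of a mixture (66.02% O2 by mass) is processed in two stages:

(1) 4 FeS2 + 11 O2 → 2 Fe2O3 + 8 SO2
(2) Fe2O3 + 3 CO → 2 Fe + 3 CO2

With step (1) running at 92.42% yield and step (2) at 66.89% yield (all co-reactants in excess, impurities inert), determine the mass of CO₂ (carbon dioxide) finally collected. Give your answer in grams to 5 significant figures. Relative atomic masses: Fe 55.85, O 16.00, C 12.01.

173.47 g

Pure O2 = 566.58 × 0.6602 = 374.056 g.
M(O2) = 2(16.00) = 32.00 g/mol.
M(CO2) = 12.01 + 2(16.00) = 44.01 g/mol.
n(O2) = 374.056 / 32.00 = 11.6893 mol.
Step 1 (O2:Fe2O3 = 11:2): theoretical n(Fe2O3) = 2.12532 mol; at 92.42% yield, n(Fe2O3) = 1.96422 mol.
Step 2 (Fe2O3:CO2 = 1:3): theoretical n(CO2) = 5.89266 mol, so theoretical mass = 5.89266 × 44.01 = 259.336 g.
At 66.89% yield, actual mass of CO2 = 259.336 × 0.6689 = 173.470 g.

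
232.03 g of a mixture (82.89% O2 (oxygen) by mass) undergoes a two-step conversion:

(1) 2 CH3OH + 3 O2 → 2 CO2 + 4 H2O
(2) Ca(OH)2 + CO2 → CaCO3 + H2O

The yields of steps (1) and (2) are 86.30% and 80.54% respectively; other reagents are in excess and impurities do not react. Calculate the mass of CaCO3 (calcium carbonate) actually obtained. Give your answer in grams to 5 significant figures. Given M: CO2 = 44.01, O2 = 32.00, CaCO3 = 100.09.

278.75 g

Pure O2 = 232.03 × 0.8289 = 192.330 g.
n(O2) = 192.330 / 32.00 = 6.01030 mol.
Step 1 (O2:CO2 = 3:2): theoretical n(CO2) = 4.00687 mol; at 86.30% yield, n(CO2) = 3.45793 mol.
Step 2 (CO2:CaCO3 = 1:1): theoretical n(CaCO3) = 3.45793 mol, so theoretical mass = 3.45793 × 100.09 = 346.104 g.
At 80.54% yield, actual mass of CaCO3 = 346.104 × 0.8054 = 278.752 g.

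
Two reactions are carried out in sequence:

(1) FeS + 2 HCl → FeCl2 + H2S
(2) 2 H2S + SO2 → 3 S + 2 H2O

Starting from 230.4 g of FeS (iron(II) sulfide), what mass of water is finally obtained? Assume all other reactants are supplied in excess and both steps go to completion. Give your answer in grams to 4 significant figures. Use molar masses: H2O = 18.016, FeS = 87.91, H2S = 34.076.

47.22 g

n(FeS) = 230.40 / 87.91 = 2.6209 mol.
Step 1 gives a 1:1 ratio of FeS to H2S, so n(H2S) = 2.6209 mol.
In step 2 the H2S:H2O ratio is 2:2, so n(H2O) = 2.6209 mol.
Mass of H2O = 2.6209 × 18.016 = 47.217 g.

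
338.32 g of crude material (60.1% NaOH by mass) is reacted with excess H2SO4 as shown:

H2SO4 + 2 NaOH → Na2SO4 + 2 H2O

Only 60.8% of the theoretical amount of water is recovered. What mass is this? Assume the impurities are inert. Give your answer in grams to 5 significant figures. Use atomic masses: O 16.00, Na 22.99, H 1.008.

55.683 g

Pure NaOH available = 338.32 g × 0.601 = 203.330 g.
M(NaOH) = 22.99 + 16.00 + 1.008 = 39.998 g/mol.
M(H2O) = 2(1.008) + 16.00 = 18.016 g/mol.
n(NaOH) = 203.330 g / 39.998 g/mol = 5.08351 mol.
From the equation the NaOH:H2O mole ratio is 2:2, so n(H2O) = 5.08351 × 2/2 = 5.08351 mol.
Mass of H2O = 5.08351 mol × 18.016 g/mol = 91.5846 g.
Actual mass collected = 91.5846 g × 0.608 = 55.6834 g.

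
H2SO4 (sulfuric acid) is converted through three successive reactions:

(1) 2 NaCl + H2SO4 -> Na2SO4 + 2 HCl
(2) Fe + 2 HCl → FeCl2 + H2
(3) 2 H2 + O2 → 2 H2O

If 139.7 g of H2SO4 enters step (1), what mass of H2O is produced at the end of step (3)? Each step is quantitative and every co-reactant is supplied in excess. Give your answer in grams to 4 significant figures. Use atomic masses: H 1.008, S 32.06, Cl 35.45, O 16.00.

M(H2SO4) = 2(1.008) + 32.06 + 4(16.00) = 98.076 g/mol.
M(H2O) = 2(1.008) + 16.00 = 18.016 g/mol.
n(H2SO4) = 139.7 / 98.076 = 1.4244 mol.
Reaction (1): H2SO4→HCl ratio 1:2 ⇒ n(HCl) = 2.8488 mol.
Reaction (2): HCl→H2 ratio 2:1 ⇒ n(H2) = 1.4244 mol.
Reaction (3): H2→H2O ratio 2:2 ⇒ n(H2O) = 1.4244 mol.
Mass of H2O = 1.4244 × 18.016 = 25.662 g.

25.66 g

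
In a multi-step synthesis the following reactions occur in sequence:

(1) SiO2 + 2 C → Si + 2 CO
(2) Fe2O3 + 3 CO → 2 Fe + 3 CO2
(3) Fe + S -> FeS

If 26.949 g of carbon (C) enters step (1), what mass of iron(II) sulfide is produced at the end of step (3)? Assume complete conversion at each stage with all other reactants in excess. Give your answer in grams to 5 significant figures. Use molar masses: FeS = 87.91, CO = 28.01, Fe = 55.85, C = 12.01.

131.51 g

n(C) = 26.949 / 12.01 = 2.24388 mol.
Reaction (1): C→CO ratio 2:2 ⇒ n(CO) = 2.24388 mol.
Reaction (2): CO→Fe ratio 3:2 ⇒ n(Fe) = 1.49592 mol.
Reaction (3): Fe→FeS ratio 1:1 ⇒ n(FeS) = 1.49592 mol.
Mass of FeS = 1.49592 × 87.91 = 131.506 g.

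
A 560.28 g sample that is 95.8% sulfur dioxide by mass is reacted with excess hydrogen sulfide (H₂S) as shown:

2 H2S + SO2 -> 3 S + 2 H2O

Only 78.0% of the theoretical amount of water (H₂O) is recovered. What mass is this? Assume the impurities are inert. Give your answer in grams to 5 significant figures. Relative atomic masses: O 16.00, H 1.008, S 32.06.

Pure SO2 available = 560.28 g × 0.958 = 536.748 g.
M(SO2) = 32.06 + 2(16.00) = 64.06 g/mol.
M(H2O) = 2(1.008) + 16.00 = 18.016 g/mol.
n(SO2) = 536.748 g / 64.06 g/mol = 8.37884 mol.
From the equation the SO2:H2O mole ratio is 1:2, so n(H2O) = 8.37884 × 2/1 = 16.7577 mol.
Mass of H2O = 16.7577 mol × 18.016 g/mol = 301.906 g.
Actual mass collected = 301.906 g × 0.780 = 235.487 g.

235.49 g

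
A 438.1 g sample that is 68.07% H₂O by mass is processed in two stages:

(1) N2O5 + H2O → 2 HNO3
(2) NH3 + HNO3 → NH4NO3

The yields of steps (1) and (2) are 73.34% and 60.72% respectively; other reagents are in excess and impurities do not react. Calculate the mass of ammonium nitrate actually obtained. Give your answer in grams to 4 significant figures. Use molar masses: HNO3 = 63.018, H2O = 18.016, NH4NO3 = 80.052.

1180 g

Pure H2O = 438.1 × 0.6807 = 298.21 g.
n(H2O) = 298.21 / 18.016 = 16.553 mol.
Step 1 (H2O:HNO3 = 1:2): theoretical n(HNO3) = 33.106 mol; at 73.34% yield, n(HNO3) = 24.280 mol.
Step 2 (HNO3:NH4NO3 = 1:1): theoretical n(NH4NO3) = 24.280 mol, so theoretical mass = 24.280 × 80.052 = 1943.6 g.
At 60.72% yield, actual mass of NH4NO3 = 1943.6 × 0.6072 = 1180.2 g.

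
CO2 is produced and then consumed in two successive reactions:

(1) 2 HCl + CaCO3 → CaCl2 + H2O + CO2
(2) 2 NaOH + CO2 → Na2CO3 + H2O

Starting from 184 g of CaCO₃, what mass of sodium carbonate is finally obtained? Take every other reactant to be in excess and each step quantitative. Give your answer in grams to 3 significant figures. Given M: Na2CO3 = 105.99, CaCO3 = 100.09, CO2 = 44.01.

195 g

n(CaCO3) = 184.0 / 100.09 = 1.838 mol.
Step 1 gives a 1:1 ratio of CaCO3 to CO2, so n(CO2) = 1.838 mol.
In step 2 the CO2:Na2CO3 ratio is 1:1, so n(Na2CO3) = 1.838 mol.
Mass of Na2CO3 = 1.838 × 105.99 = 194.8 g.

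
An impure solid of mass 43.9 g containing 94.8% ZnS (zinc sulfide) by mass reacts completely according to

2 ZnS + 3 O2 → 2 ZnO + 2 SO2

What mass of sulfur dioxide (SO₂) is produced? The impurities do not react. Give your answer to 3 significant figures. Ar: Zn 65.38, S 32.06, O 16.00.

27.4 g

Mass of pure ZnS = 43.9 g × 0.948 = 41.62 g.
M(ZnS) = 65.38 + 32.06 = 97.44 g/mol.
M(SO2) = 32.06 + 2(16.00) = 64.06 g/mol.
n(ZnS) = 41.62 g / 97.44 g/mol = 0.4271 mol.
From the equation the ZnS:SO2 mole ratio is 2:2, so n(SO2) = 0.4271 × 2/2 = 0.4271 mol.
Mass of SO2 = 0.4271 mol × 64.06 g/mol = 27.36 g.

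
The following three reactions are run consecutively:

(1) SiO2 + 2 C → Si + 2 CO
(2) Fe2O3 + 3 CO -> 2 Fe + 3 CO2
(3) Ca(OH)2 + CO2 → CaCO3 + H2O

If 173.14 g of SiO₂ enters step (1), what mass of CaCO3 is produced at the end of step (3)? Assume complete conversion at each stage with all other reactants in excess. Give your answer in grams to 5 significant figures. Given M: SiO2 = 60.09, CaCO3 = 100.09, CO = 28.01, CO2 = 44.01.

576.79 g

n(SiO2) = 173.14 / 60.09 = 2.88134 mol.
Reaction (1): SiO2→CO ratio 1:2 ⇒ n(CO) = 5.76269 mol.
Reaction (2): CO→CO2 ratio 3:3 ⇒ n(CO2) = 5.76269 mol.
Reaction (3): CO2→CaCO3 ratio 1:1 ⇒ n(CaCO3) = 5.76269 mol.
Mass of CaCO3 = 5.76269 × 100.09 = 576.788 g.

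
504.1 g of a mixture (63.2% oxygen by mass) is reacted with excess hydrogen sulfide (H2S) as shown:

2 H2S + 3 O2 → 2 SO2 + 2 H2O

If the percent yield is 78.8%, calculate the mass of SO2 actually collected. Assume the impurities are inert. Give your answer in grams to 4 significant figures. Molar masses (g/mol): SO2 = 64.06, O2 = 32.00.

335.0 g

Pure O2 available = 504.1 g × 0.632 = 318.59 g.
n(O2) = 318.59 g / 32.00 g/mol = 9.9560 mol.
From the equation the O2:SO2 mole ratio is 3:2, so n(SO2) = 9.9560 × 2/3 = 6.6373 mol.
Mass of SO2 = 6.6373 mol × 64.06 g/mol = 425.19 g.
Actual mass collected = 425.19 g × 0.788 = 335.05 g.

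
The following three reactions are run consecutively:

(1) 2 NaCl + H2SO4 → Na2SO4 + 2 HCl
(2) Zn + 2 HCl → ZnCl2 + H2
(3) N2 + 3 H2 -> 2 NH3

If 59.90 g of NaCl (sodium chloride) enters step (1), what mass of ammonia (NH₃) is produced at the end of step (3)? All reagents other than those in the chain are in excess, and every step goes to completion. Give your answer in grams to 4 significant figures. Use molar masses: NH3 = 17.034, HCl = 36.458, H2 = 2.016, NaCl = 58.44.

n(NaCl) = 59.90 / 58.44 = 1.0250 mol.
Reaction (1): NaCl→HCl ratio 2:2 ⇒ n(HCl) = 1.0250 mol.
Reaction (2): HCl→H2 ratio 2:1 ⇒ n(H2) = 0.51249 mol.
Reaction (3): H2→NH3 ratio 3:2 ⇒ n(NH3) = 0.34166 mol.
Mass of NH3 = 0.34166 × 17.034 = 5.8199 g.

5.820 g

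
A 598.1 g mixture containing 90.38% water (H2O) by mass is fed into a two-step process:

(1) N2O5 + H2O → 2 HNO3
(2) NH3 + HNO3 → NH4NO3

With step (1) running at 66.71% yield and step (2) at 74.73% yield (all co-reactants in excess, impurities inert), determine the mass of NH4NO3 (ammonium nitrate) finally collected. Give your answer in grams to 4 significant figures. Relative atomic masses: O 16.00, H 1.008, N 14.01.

Pure H2O = 598.1 × 0.9038 = 540.56 g.
M(H2O) = 2(1.008) + 16.00 = 18.016 g/mol.
M(NH4NO3) = 2(14.01) + 4(1.008) + 3(16.00) = 80.052 g/mol.
n(H2O) = 540.56 / 18.016 = 30.005 mol.
Step 1 (H2O:HNO3 = 1:2): theoretical n(HNO3) = 60.009 mol; at 66.71% yield, n(HNO3) = 40.032 mol.
Step 2 (HNO3:NH4NO3 = 1:1): theoretical n(NH4NO3) = 40.032 mol, so theoretical mass = 40.032 × 80.052 = 3204.7 g.
At 74.73% yield, actual mass of NH4NO3 = 3204.7 × 0.7473 = 2394.8 g.

2395 g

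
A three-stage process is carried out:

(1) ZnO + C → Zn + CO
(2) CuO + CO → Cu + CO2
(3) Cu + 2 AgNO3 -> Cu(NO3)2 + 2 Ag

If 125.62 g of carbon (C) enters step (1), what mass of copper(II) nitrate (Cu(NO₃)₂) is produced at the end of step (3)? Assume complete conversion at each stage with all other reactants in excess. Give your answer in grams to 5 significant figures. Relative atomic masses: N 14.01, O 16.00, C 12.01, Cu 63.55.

1961.9 g

M(C) = 12.01 g/mol.
M(Cu(NO3)2) = 63.55 + 2(14.01) + 6(16.00) = 187.57 g/mol.
n(C) = 125.62 / 12.01 = 10.4596 mol.
Reaction (1): C→CO ratio 1:1 ⇒ n(CO) = 10.4596 mol.
Reaction (2): CO→Cu ratio 1:1 ⇒ n(Cu) = 10.4596 mol.
Reaction (3): Cu→Cu(NO3)2 ratio 1:1 ⇒ n(Cu(NO3)2) = 10.4596 mol.
Mass of Cu(NO3)2 = 10.4596 × 187.57 = 1961.91 g.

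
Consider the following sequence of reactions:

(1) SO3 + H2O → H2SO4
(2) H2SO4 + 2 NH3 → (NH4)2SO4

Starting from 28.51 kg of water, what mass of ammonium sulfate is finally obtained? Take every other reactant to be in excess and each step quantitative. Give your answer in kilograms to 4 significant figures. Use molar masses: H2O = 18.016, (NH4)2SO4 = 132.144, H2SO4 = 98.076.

209.1 kg

28.51 kg = 28510 g.
n(H2O) = 28510 / 18.016 = 1582.5 mol.
Step 1 gives a 1:1 ratio of H2O to H2SO4, so n(H2SO4) = 1582.5 mol.
In step 2 the H2SO4:(NH4)2SO4 ratio is 1:1, so n((NH4)2SO4) = 1582.5 mol.
Mass of (NH4)2SO4 = 1582.5 × 132.144 = 209120 g = 209.1 kg.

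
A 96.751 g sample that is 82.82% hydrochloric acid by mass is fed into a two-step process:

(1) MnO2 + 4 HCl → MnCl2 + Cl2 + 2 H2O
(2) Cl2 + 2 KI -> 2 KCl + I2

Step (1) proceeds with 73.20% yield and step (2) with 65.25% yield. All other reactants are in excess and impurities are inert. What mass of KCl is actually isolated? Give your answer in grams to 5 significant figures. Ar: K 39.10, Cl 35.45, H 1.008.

Pure HCl = 96.751 × 0.8282 = 80.1292 g.
M(HCl) = 1.008 + 35.45 = 36.458 g/mol.
M(KCl) = 39.10 + 35.45 = 74.55 g/mol.
n(HCl) = 80.1292 / 36.458 = 2.19785 mol.
Step 1 (HCl:Cl2 = 4:1): theoretical n(Cl2) = 0.549462 mol; at 73.20% yield, n(Cl2) = 0.402206 mol.
Step 2 (Cl2:KCl = 1:2): theoretical n(KCl) = 0.804413 mol, so theoretical mass = 0.804413 × 74.55 = 59.9690 g.
At 65.25% yield, actual mass of KCl = 59.9690 × 0.6525 = 39.1298 g.

39.130 g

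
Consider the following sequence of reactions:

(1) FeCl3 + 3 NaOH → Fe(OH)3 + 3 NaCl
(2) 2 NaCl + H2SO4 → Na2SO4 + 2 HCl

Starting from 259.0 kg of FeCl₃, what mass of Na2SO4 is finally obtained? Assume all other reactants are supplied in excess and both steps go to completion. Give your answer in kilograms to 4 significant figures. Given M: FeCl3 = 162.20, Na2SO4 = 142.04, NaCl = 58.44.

340.2 kg

259.0 kg = 259000 g.
n(FeCl3) = 259000 / 162.20 = 1596.8 mol.
Step 1 gives a 1:3 ratio of FeCl3 to NaCl, so n(NaCl) = 4790.4 mol.
In step 2 the NaCl:Na2SO4 ratio is 2:1, so n(Na2SO4) = 2395.2 mol.
Mass of Na2SO4 = 2395.2 × 142.04 = 340210 g = 340.2 kg.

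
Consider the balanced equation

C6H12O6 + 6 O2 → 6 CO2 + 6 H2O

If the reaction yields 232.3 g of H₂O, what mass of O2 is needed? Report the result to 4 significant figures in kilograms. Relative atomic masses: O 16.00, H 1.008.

0.4126 kg

M(H2O) = 2(1.008) + 16.00 = 18.016 g/mol.
M(O2) = 2(16.00) = 32.00 g/mol.
n(H2O) = 232.30 g / 18.016 g/mol = 12.894 mol.
From the equation the H2O:O2 mole ratio is 6:6, so n(O2) = 12.894 × 6/6 = 12.894 mol.
Mass of O2 = 12.894 mol × 32.00 g/mol = 412.61 g.
Converting to kg: 412.61 g = 0.4126 kg.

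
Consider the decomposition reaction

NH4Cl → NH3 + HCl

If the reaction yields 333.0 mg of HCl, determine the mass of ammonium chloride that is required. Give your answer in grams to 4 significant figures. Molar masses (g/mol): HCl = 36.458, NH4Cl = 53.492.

0.4886 g

Convert: 333.0 mg = 0.33300 g.
n(HCl) = 0.33300 g / 36.458 g/mol = 0.0091338 mol.
From the equation the HCl:NH4Cl mole ratio is 1:1, so n(NH4Cl) = 0.0091338 × 1/1 = 0.0091338 mol.
Mass of NH4Cl = 0.0091338 mol × 53.492 g/mol = 0.48859 g.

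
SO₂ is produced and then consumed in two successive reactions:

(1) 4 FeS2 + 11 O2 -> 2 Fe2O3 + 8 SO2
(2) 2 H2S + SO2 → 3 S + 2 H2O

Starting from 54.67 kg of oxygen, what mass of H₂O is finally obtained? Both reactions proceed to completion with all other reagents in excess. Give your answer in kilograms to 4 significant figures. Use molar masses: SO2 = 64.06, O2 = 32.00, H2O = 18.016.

54.67 kg = 54670 g.
n(O2) = 54670 / 32.00 = 1708.4 mol.
Step 1 gives a 11:8 ratio of O2 to SO2, so n(SO2) = 1242.5 mol.
In step 2 the SO2:H2O ratio is 1:2, so n(H2O) = 2485.0 mol.
Mass of H2O = 2485.0 × 18.016 = 44770 g = 44.77 kg.

44.77 kg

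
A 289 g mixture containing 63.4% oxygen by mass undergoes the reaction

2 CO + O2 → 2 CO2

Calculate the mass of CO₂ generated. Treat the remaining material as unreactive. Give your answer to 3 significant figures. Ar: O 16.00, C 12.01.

504 g

Mass of pure O2 = 289 g × 0.634 = 183.2 g.
M(O2) = 2(16.00) = 32.00 g/mol.
M(CO2) = 12.01 + 2(16.00) = 44.01 g/mol.
n(O2) = 183.2 g / 32.00 g/mol = 5.726 mol.
From the equation the O2:CO2 mole ratio is 1:2, so n(CO2) = 5.726 × 2/1 = 11.45 mol.
Mass of CO2 = 11.45 mol × 44.01 g/mol = 504.0 g.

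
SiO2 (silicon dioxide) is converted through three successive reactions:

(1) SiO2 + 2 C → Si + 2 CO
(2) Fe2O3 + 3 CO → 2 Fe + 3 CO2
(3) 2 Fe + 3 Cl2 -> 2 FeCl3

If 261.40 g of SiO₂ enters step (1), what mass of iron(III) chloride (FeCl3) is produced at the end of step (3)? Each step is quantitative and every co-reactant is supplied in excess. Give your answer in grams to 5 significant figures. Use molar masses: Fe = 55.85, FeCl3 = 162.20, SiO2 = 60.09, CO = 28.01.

940.79 g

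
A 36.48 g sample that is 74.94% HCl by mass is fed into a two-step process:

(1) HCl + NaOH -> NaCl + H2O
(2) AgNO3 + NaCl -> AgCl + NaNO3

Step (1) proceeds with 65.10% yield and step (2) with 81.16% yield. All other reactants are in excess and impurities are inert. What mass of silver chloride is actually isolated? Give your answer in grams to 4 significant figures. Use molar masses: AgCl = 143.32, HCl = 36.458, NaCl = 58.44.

Pure HCl = 36.48 × 0.7494 = 27.338 g.
n(HCl) = 27.338 / 36.458 = 0.74985 mol.
Step 1 (HCl:NaCl = 1:1): theoretical n(NaCl) = 0.74985 mol; at 65.10% yield, n(NaCl) = 0.48815 mol.
Step 2 (NaCl:AgCl = 1:1): theoretical n(AgCl) = 0.48815 mol, so theoretical mass = 0.48815 × 143.32 = 69.962 g.
At 81.16% yield, actual mass of AgCl = 69.962 × 0.8116 = 56.781 g.

56.78 g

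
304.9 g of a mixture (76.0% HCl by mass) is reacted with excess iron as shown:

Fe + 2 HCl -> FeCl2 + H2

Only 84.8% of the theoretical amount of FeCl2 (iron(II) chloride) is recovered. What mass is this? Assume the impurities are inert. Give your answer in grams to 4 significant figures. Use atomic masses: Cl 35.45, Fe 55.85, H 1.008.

341.6 g

Pure HCl available = 304.9 g × 0.760 = 231.72 g.
M(HCl) = 1.008 + 35.45 = 36.458 g/mol.
M(FeCl2) = 55.85 + 2(35.45) = 126.75 g/mol.
n(HCl) = 231.72 g / 36.458 g/mol = 6.3559 mol.
From the equation the HCl:FeCl2 mole ratio is 2:1, so n(FeCl2) = 6.3559 × 1/2 = 3.1780 mol.
Mass of FeCl2 = 3.1780 mol × 126.75 g/mol = 402.81 g.
Actual mass collected = 402.81 g × 0.848 = 341.58 g.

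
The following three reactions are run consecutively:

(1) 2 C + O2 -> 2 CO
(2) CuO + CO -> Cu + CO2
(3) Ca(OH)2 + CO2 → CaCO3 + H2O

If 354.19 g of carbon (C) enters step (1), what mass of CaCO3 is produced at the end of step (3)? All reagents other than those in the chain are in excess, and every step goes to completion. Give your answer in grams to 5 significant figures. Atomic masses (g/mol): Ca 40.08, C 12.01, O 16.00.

2951.8 g

M(C) = 12.01 g/mol.
M(CaCO3) = 40.08 + 12.01 + 3(16.00) = 100.09 g/mol.
n(C) = 354.19 / 12.01 = 29.4913 mol.
Reaction (1): C→CO ratio 2:2 ⇒ n(CO) = 29.4913 mol.
Reaction (2): CO→CO2 ratio 1:1 ⇒ n(CO2) = 29.4913 mol.
Reaction (3): CO2→CaCO3 ratio 1:1 ⇒ n(CaCO3) = 29.4913 mol.
Mass of CaCO3 = 29.4913 × 100.09 = 2951.78 g.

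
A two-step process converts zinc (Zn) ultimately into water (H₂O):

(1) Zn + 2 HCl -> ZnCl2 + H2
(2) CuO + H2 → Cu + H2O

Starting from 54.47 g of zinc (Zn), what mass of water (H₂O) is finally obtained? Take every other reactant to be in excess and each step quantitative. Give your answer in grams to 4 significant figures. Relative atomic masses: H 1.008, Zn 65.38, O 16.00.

15.01 g

M(Zn) = 65.38 g/mol.
M(H2O) = 2(1.008) + 16.00 = 18.016 g/mol.
n(Zn) = 54.470 / 65.38 = 0.83313 mol.
Step 1 gives a 1:1 ratio of Zn to H2, so n(H2) = 0.83313 mol.
In step 2 the H2:H2O ratio is 1:1, so n(H2O) = 0.83313 mol.
Mass of H2O = 0.83313 × 18.016 = 15.010 g.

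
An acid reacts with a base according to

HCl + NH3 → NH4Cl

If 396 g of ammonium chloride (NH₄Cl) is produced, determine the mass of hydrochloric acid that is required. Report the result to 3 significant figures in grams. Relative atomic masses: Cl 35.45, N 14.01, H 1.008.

M(NH4Cl) = 14.01 + 4(1.008) + 35.45 = 53.492 g/mol.
M(HCl) = 1.008 + 35.45 = 36.458 g/mol.
n(NH4Cl) = 396.0 g / 53.492 g/mol = 7.403 mol.
From the equation the NH4Cl:HCl mole ratio is 1:1, so n(HCl) = 7.403 × 1/1 = 7.403 mol.
Mass of HCl = 7.403 mol × 36.458 g/mol = 269.9 g.

270 g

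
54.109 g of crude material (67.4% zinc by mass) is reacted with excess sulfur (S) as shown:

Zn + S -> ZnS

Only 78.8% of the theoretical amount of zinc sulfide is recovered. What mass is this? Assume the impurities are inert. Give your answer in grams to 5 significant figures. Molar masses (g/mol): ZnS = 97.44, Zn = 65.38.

42.830 g

Pure Zn available = 54.109 g × 0.674 = 36.4695 g.
n(Zn) = 36.4695 g / 65.38 g/mol = 0.557808 mol.
From the equation the Zn:ZnS mole ratio is 1:1, so n(ZnS) = 0.557808 × 1/1 = 0.557808 mol.
Mass of ZnS = 0.557808 mol × 97.44 g/mol = 54.3528 g.
Actual mass collected = 54.3528 g × 0.788 = 42.8300 g.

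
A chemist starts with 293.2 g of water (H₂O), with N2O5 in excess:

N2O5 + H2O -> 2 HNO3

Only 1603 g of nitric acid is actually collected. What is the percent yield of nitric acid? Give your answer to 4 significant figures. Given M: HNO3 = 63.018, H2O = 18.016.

78.15 %

n(H2O) = 293.20 g / 18.016 g/mol = 16.274 mol.
From the equation the H2O:HNO3 mole ratio is 1:2, so n(HNO3) = 16.274 × 2/1 = 32.549 mol.
Mass of HNO3 = 32.549 mol × 63.018 g/mol = 2051.2 g.
This is the theoretical yield. Percent yield = 1603 g / 2051.2 g × 100% = 78.151%.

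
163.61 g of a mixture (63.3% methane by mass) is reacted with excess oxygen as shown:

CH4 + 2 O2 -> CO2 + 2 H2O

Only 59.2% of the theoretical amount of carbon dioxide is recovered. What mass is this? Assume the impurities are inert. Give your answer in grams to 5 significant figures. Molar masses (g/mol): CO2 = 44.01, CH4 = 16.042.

168.20 g

Pure CH4 available = 163.61 g × 0.633 = 103.565 g.
n(CH4) = 103.565 g / 16.042 g/mol = 6.45587 mol.
From the equation the CH4:CO2 mole ratio is 1:1, so n(CO2) = 6.45587 × 1/1 = 6.45587 mol.
Mass of CO2 = 6.45587 mol × 44.01 g/mol = 284.123 g.
Actual mass collected = 284.123 g × 0.592 = 168.201 g.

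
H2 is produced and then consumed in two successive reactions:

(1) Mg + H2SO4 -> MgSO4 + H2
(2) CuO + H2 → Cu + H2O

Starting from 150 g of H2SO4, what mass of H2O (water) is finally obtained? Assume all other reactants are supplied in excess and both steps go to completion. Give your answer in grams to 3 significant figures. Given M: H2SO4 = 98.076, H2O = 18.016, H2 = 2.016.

27.6 g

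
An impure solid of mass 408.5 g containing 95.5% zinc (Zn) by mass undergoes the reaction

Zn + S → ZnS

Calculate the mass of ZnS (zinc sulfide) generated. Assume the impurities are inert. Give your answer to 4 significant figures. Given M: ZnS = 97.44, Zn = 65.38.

Mass of pure Zn = 408.5 g × 0.955 = 390.12 g.
n(Zn) = 390.12 g / 65.38 g/mol = 5.9669 mol.
From the equation the Zn:ZnS mole ratio is 1:1, so n(ZnS) = 5.9669 × 1/1 = 5.9669 mol.
Mass of ZnS = 5.9669 mol × 97.44 g/mol = 581.42 g.

581.4 g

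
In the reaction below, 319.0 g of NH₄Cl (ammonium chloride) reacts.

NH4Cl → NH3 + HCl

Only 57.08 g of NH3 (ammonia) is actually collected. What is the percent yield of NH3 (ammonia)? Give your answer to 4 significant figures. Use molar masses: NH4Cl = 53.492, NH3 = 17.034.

n(NH4Cl) = 319.00 g / 53.492 g/mol = 5.9635 mol.
From the equation the NH4Cl:NH3 mole ratio is 1:1, so n(NH3) = 5.9635 × 1/1 = 5.9635 mol.
Mass of NH3 = 5.9635 mol × 17.034 g/mol = 101.58 g.
This is the theoretical yield. Percent yield = 57.08 g / 101.58 g × 100% = 56.191%.

56.19 %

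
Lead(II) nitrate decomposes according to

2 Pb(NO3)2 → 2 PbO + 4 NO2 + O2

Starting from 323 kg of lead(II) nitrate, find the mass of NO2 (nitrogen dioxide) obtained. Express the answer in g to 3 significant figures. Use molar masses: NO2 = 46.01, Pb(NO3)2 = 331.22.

89700 g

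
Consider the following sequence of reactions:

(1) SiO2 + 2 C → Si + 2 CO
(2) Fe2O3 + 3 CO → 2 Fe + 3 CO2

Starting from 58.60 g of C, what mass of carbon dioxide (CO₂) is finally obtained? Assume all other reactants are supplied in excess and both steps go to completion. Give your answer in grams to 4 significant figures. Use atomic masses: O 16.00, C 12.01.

214.7 g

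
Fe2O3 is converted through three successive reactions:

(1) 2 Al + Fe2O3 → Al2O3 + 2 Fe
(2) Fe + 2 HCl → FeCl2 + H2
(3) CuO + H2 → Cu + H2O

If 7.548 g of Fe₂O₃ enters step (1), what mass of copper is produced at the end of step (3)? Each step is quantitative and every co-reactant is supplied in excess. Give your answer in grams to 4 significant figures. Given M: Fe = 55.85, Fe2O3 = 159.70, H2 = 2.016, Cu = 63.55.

n(Fe2O3) = 7.548 / 159.70 = 0.047264 mol.
Reaction (1): Fe2O3→Fe ratio 1:2 ⇒ n(Fe) = 0.094527 mol.
Reaction (2): Fe→H2 ratio 1:1 ⇒ n(H2) = 0.094527 mol.
Reaction (3): H2→Cu ratio 1:1 ⇒ n(Cu) = 0.094527 mol.
Mass of Cu = 0.094527 × 63.55 = 6.0072 g.

6.007 g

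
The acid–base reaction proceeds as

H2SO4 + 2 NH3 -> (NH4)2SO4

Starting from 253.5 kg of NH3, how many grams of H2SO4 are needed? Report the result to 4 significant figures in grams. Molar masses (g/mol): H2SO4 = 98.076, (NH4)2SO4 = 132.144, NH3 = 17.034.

729800 g

Convert: 253.5 kg = 253500 g.
n(NH3) = 253500 g / 17.034 g/mol = 14882 mol.
From the equation the NH3:H2SO4 mole ratio is 2:1, so n(H2SO4) = 14882 × 1/2 = 7441.0 mol.
Mass of H2SO4 = 7441.0 mol × 98.076 g/mol = 729780 g.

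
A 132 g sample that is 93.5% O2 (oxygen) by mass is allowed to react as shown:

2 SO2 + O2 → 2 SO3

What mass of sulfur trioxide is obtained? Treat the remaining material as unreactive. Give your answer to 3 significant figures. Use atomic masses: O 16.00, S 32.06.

618 g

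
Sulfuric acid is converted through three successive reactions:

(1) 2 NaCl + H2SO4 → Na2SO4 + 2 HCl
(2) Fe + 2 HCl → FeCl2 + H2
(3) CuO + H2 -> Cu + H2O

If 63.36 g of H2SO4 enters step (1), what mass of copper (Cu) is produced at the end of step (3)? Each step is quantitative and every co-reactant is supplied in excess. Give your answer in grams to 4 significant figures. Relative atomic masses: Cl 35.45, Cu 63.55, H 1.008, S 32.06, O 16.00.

41.06 g

M(H2SO4) = 2(1.008) + 32.06 + 4(16.00) = 98.076 g/mol.
M(Cu) = 63.55 g/mol.
n(H2SO4) = 63.36 / 98.076 = 0.64603 mol.
Reaction (1): H2SO4→HCl ratio 1:2 ⇒ n(HCl) = 1.2921 mol.
Reaction (2): HCl→H2 ratio 2:1 ⇒ n(H2) = 0.64603 mol.
Reaction (3): H2→Cu ratio 1:1 ⇒ n(Cu) = 0.64603 mol.
Mass of Cu = 0.64603 × 63.55 = 41.055 g.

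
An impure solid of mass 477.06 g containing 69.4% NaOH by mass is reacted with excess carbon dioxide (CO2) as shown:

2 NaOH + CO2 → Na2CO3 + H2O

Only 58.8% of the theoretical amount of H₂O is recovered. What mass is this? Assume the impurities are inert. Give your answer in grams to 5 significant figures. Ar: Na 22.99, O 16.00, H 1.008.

43.843 g

Pure NaOH available = 477.06 g × 0.694 = 331.080 g.
M(NaOH) = 22.99 + 16.00 + 1.008 = 39.998 g/mol.
M(H2O) = 2(1.008) + 16.00 = 18.016 g/mol.
n(NaOH) = 331.080 g / 39.998 g/mol = 8.27740 mol.
From the equation the NaOH:H2O mole ratio is 2:1, so n(H2O) = 8.27740 × 1/2 = 4.13870 mol.
Mass of H2O = 4.13870 mol × 18.016 g/mol = 74.5629 g.
Actual mass collected = 74.5629 g × 0.588 = 43.8430 g.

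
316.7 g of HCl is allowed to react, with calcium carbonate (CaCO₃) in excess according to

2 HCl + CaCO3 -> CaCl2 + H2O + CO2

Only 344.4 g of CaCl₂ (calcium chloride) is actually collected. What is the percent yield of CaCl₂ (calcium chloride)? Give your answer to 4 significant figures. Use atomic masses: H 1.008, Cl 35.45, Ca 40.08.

71.45 %

M(HCl) = 1.008 + 35.45 = 36.458 g/mol.
M(CaCl2) = 40.08 + 2(35.45) = 110.98 g/mol.
n(HCl) = 316.70 g / 36.458 g/mol = 8.6867 mol.
From the equation the HCl:CaCl2 mole ratio is 2:1, so n(CaCl2) = 8.6867 × 1/2 = 4.3434 mol.
Mass of CaCl2 = 4.3434 mol × 110.98 g/mol = 482.03 g.
This is the theoretical yield. Percent yield = 344.4 g / 482.03 g × 100% = 71.449%.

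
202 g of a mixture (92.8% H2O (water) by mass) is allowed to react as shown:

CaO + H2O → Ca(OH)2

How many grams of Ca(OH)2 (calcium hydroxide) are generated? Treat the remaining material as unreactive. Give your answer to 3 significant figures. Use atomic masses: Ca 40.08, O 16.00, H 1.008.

771 g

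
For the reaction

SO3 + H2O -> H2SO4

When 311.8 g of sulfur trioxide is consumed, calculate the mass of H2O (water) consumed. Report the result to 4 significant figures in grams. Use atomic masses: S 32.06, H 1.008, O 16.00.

70.16 g

M(SO3) = 32.06 + 3(16.00) = 80.06 g/mol.
M(H2O) = 2(1.008) + 16.00 = 18.016 g/mol.
n(SO3) = 311.80 g / 80.06 g/mol = 3.8946 mol.
From the equation the SO3:H2O mole ratio is 1:1, so n(H2O) = 3.8946 × 1/1 = 3.8946 mol.
Mass of H2O = 3.8946 mol × 18.016 g/mol = 70.165 g.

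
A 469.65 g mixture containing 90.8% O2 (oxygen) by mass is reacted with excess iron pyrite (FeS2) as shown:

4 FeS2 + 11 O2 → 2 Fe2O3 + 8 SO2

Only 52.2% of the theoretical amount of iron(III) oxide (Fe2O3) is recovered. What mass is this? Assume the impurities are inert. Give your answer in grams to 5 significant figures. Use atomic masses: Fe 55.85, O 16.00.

201.99 g

Pure O2 available = 469.65 g × 0.908 = 426.442 g.
M(O2) = 2(16.00) = 32.00 g/mol.
M(Fe2O3) = 2(55.85) + 3(16.00) = 159.70 g/mol.
n(O2) = 426.442 g / 32.00 g/mol = 13.3263 mol.
From the equation the O2:Fe2O3 mole ratio is 11:2, so n(Fe2O3) = 13.3263 × 2/11 = 2.42297 mol.
Mass of Fe2O3 = 2.42297 mol × 159.70 g/mol = 386.948 g.
Actual mass collected = 386.948 g × 0.522 = 201.987 g.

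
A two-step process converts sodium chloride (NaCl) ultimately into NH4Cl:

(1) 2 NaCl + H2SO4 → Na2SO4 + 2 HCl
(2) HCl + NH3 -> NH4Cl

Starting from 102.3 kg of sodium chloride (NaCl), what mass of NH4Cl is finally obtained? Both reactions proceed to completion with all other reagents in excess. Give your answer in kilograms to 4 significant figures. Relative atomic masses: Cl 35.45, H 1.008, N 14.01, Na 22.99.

93.64 kg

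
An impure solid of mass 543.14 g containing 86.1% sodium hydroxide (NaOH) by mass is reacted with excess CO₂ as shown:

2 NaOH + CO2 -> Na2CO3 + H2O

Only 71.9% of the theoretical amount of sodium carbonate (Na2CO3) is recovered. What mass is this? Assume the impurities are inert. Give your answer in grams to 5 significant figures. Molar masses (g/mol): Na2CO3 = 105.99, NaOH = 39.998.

445.49 g

Pure NaOH available = 543.14 g × 0.861 = 467.644 g.
n(NaOH) = 467.644 g / 39.998 g/mol = 11.6917 mol.
From the equation the NaOH:Na2CO3 mole ratio is 2:1, so n(Na2CO3) = 11.6917 × 1/2 = 5.84584 mol.
Mass of Na2CO3 = 5.84584 mol × 105.99 g/mol = 619.600 g.
Actual mass collected = 619.600 g × 0.719 = 445.493 g.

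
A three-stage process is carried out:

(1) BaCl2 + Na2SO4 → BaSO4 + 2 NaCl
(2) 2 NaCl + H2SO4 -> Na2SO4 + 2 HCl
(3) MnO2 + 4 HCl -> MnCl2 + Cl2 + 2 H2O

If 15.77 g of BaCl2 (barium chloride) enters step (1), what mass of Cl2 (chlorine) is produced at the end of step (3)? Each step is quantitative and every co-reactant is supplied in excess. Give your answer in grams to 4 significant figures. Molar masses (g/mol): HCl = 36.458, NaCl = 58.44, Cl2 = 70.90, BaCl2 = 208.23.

2.685 g

n(BaCl2) = 15.77 / 208.23 = 0.075734 mol.
Reaction (1): BaCl2→NaCl ratio 1:2 ⇒ n(NaCl) = 0.15147 mol.
Reaction (2): NaCl→HCl ratio 2:2 ⇒ n(HCl) = 0.15147 mol.
Reaction (3): HCl→Cl2 ratio 4:1 ⇒ n(Cl2) = 0.037867 mol.
Mass of Cl2 = 0.037867 × 70.90 = 2.6848 g.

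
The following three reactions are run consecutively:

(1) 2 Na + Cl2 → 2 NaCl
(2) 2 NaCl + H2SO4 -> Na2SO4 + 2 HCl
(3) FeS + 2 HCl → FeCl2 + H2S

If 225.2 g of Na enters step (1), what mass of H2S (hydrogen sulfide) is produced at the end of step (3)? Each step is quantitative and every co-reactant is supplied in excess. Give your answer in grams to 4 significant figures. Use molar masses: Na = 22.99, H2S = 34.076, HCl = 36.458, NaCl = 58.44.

n(Na) = 225.2 / 22.99 = 9.7956 mol.
Reaction (1): Na→NaCl ratio 2:2 ⇒ n(NaCl) = 9.7956 mol.
Reaction (2): NaCl→HCl ratio 2:2 ⇒ n(HCl) = 9.7956 mol.
Reaction (3): HCl→H2S ratio 2:1 ⇒ n(H2S) = 4.8978 mol.
Mass of H2S = 4.8978 × 34.076 = 166.90 g.

166.9 g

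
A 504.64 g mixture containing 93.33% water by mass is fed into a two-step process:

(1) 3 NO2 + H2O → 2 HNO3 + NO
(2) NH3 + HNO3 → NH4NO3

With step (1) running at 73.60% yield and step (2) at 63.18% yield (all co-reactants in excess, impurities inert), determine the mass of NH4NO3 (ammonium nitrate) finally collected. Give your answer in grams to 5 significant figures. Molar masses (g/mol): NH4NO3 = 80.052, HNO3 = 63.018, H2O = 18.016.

1946.3 g

Pure H2O = 504.64 × 0.9333 = 470.981 g.
n(H2O) = 470.981 / 18.016 = 26.1423 mol.
Step 1 (H2O:HNO3 = 1:2): theoretical n(HNO3) = 52.2847 mol; at 73.60% yield, n(HNO3) = 38.4815 mol.
Step 2 (HNO3:NH4NO3 = 1:1): theoretical n(NH4NO3) = 38.4815 mol, so theoretical mass = 38.4815 × 80.052 = 3080.52 g.
At 63.18% yield, actual mass of NH4NO3 = 3080.52 × 0.6318 = 1946.27 g.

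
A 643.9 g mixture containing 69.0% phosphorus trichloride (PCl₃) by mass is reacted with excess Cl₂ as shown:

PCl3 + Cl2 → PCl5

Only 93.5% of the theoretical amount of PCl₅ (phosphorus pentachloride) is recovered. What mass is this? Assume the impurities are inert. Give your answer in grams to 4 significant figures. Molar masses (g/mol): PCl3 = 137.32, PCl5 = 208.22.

Pure PCl3 available = 643.9 g × 0.690 = 444.29 g.
n(PCl3) = 444.29 g / 137.32 g/mol = 3.2354 mol.
From the equation the PCl3:PCl5 mole ratio is 1:1, so n(PCl5) = 3.2354 × 1/1 = 3.2354 mol.
Mass of PCl5 = 3.2354 mol × 208.22 g/mol = 673.68 g.
Actual mass collected = 673.68 g × 0.935 = 629.89 g.

629.9 g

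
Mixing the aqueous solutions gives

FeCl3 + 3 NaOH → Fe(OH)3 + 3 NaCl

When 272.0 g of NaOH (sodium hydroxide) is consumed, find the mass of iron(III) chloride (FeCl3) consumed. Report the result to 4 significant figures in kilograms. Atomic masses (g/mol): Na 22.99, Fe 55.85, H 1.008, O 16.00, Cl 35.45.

M(NaOH) = 22.99 + 16.00 + 1.008 = 39.998 g/mol.
M(FeCl3) = 55.85 + 3(35.45) = 162.20 g/mol.
n(NaOH) = 272.00 g / 39.998 g/mol = 6.8003 mol.
From the equation the NaOH:FeCl3 mole ratio is 3:1, so n(FeCl3) = 6.8003 × 1/3 = 2.2668 mol.
Mass of FeCl3 = 2.2668 mol × 162.20 g/mol = 367.67 g.
Converting to kg: 367.67 g = 0.3677 kg.

0.3677 kg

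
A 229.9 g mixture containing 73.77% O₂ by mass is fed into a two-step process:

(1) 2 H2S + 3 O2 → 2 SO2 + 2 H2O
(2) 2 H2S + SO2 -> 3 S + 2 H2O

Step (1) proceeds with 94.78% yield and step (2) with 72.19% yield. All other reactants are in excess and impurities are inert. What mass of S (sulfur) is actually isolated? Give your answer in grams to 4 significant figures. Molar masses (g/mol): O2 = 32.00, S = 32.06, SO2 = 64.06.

Pure O2 = 229.9 × 0.7377 = 169.60 g.
n(O2) = 169.60 / 32.00 = 5.2999 mol.
Step 1 (O2:SO2 = 3:2): theoretical n(SO2) = 3.5333 mol; at 94.78% yield, n(SO2) = 3.3488 mol.
Step 2 (SO2:S = 1:3): theoretical n(S) = 10.047 mol, so theoretical mass = 10.047 × 32.06 = 322.09 g.
At 72.19% yield, actual mass of S = 322.09 × 0.7219 = 232.52 g.

232.5 g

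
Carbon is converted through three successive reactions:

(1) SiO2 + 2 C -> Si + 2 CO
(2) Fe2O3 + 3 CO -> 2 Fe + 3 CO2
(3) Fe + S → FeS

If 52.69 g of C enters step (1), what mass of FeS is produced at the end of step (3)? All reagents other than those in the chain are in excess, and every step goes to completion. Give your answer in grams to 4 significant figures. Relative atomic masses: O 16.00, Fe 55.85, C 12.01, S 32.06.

M(C) = 12.01 g/mol.
M(FeS) = 55.85 + 32.06 = 87.91 g/mol.
n(C) = 52.69 / 12.01 = 4.3872 mol.
Reaction (1): C→CO ratio 2:2 ⇒ n(CO) = 4.3872 mol.
Reaction (2): CO→Fe ratio 3:2 ⇒ n(Fe) = 2.9248 mol.
Reaction (3): Fe→FeS ratio 1:1 ⇒ n(FeS) = 2.9248 mol.
Mass of FeS = 2.9248 × 87.91 = 257.12 g.

257.1 g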